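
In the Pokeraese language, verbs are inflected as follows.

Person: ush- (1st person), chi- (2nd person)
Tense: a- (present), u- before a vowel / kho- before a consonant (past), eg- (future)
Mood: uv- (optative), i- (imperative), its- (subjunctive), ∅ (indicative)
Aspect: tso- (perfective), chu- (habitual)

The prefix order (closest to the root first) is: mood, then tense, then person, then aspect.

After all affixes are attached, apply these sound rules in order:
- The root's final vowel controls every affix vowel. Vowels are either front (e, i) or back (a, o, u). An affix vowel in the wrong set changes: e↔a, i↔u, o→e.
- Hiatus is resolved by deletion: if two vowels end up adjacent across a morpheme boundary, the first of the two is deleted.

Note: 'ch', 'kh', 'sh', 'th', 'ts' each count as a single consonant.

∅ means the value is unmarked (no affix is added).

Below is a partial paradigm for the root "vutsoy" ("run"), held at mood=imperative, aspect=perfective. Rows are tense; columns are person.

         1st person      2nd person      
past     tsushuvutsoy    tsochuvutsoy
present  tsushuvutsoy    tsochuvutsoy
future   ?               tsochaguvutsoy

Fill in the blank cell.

Attach mood imperative i- → ivutsoy.
Attach tense future eg- → egivutsoy.
Attach person 1st person ush- → ushegivutsoy.
Attach aspect perfective tso- → tsoushegivutsoy.
Apply vowel harmony: tsoushegivutsoy → tsoushaguvutsoy.
Apply vowel deletion: tsoushaguvutsoy → tsushaguvutsoy.

tsushaguvutsoy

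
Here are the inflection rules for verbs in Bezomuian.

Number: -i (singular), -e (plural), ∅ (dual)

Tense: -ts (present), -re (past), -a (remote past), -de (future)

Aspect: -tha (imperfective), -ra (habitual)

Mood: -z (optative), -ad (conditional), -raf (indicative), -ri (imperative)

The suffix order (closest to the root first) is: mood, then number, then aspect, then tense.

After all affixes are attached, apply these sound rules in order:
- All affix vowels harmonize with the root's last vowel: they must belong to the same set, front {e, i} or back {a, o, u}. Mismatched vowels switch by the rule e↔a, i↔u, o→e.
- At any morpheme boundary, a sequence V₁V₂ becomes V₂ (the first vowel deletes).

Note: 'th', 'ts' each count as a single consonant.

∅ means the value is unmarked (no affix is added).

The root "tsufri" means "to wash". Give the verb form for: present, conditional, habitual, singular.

Attach mood conditional -ad → tsufriad.
Attach number singular -i → tsufriadi.
Attach aspect habitual -ra → tsufriadira.
Attach tense present -ts → tsufriadirats.
Apply vowel harmony: tsufriadirats → tsufriedirets.
Apply vowel deletion: tsufriedirets → tsufredirets.

tsufredirets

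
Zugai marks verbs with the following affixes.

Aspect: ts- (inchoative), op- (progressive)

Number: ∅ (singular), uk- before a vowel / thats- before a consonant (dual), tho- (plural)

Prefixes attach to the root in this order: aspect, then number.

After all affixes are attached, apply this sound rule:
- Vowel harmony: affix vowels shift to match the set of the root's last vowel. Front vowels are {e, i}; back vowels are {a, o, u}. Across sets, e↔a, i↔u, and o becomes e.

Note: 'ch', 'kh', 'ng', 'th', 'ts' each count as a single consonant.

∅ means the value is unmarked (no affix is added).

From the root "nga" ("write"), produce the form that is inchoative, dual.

thatstsnga

Attach aspect inchoative ts- → tsnga.
Attach number dual thats- (before consonant 'ts') → thatstsnga.
Vowel harmony: no change.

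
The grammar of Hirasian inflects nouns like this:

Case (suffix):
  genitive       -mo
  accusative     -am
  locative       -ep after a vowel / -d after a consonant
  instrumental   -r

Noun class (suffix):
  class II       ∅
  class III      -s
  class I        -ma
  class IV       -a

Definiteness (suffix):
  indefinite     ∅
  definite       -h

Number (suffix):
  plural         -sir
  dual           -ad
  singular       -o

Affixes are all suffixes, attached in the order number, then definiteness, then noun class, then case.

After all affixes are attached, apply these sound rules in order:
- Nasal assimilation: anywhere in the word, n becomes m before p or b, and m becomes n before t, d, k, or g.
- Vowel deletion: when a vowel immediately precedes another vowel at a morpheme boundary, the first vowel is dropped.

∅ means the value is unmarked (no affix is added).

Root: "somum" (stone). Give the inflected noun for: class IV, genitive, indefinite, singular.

somumamo

Attach number singular -o → somumo.
definiteness = indefinite: zero marking, form stays somumo.
Attach noun class class IV -a → somumoa.
Attach case genitive -mo → somumoamo.
Nasal assimilation: no change.
Apply vowel deletion: somumoamo → somumamo.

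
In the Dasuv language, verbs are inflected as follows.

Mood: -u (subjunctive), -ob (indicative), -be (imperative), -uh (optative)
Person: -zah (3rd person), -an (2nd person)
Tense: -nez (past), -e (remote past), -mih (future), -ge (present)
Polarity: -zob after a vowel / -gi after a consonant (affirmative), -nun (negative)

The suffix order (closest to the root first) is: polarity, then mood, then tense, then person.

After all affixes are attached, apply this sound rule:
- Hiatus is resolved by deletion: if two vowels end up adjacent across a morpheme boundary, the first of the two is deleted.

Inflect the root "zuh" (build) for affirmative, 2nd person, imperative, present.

zuhgibegan

Attach polarity affirmative -gi (after consonant 'h') → zuhgi.
Attach mood imperative -be → zuhgibe.
Attach tense present -ge → zuhgibege.
Attach person 2nd person -an → zuhgibegean.
Apply vowel deletion: zuhgibegean → zuhgibegan.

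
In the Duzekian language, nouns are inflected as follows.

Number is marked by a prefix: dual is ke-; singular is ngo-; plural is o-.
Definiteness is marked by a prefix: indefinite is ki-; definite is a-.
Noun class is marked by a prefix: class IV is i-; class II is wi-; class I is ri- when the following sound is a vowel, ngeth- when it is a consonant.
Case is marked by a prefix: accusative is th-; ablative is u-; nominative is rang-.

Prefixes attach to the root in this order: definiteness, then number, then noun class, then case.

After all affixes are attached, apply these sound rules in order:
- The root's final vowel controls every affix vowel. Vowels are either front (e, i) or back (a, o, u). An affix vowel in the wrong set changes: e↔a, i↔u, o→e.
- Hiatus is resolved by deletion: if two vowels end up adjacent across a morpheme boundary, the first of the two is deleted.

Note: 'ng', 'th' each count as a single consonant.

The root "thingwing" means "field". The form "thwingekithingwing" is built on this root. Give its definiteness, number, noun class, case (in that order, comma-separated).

indefinite, singular, class II, accusative

Segment: th-wi-ngo-ki-thingwing.
definiteness: ki- → indefinite.
number: ngo- → singular.
noun class: wi- → class II.
case: th- → accusative.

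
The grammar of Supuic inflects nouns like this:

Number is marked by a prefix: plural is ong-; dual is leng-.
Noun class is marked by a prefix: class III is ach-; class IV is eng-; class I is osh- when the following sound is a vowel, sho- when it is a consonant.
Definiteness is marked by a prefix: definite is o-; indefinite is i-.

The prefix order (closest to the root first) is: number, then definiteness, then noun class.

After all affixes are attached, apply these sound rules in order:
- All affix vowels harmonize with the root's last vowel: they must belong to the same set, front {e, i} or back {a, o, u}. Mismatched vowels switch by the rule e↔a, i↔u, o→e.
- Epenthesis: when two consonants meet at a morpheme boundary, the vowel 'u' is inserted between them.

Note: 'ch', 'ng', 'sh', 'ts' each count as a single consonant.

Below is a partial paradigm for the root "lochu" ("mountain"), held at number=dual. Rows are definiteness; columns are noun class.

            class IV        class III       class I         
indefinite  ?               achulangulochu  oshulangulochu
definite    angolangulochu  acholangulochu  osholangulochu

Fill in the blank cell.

angulangulochu

Attach number dual leng- → lenglochu.
Attach definiteness indefinite i- → ilenglochu.
Attach noun class class IV eng- → engilenglochu.
Apply vowel harmony: engilenglochu → angulanglochu.
Apply epenthesis: angulanglochu → angulangulochu.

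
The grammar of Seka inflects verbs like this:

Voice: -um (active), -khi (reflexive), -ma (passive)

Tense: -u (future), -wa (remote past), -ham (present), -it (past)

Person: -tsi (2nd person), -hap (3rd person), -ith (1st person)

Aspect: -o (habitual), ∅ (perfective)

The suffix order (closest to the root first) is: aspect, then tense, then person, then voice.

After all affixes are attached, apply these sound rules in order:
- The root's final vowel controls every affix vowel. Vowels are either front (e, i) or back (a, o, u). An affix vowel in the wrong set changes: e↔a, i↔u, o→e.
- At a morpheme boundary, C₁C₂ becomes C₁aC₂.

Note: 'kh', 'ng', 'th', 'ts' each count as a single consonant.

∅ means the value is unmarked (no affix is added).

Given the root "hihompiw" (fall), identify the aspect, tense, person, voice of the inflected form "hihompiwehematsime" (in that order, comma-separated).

Segment: hihompiw-o-ham-tsi-ma.
aspect: -o → habitual.
tense: -ham → present.
person: -tsi → 2nd person.
voice: -ma → passive.

habitual, present, 2nd person, passive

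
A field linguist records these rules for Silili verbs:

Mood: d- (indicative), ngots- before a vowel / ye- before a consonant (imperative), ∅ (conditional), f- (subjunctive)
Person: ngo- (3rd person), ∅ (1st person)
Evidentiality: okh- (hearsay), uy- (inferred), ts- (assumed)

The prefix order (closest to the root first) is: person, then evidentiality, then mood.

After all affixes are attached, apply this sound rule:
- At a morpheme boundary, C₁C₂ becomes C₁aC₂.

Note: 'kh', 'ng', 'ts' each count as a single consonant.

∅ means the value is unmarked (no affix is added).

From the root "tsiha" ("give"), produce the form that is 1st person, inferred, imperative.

person = 1st person: zero marking, form stays tsiha.
Attach evidentiality inferred uy- → uytsiha.
Attach mood imperative ngots- (before vowel 'u') → ngotsuytsiha.
Apply epenthesis: ngotsuytsiha → ngotsuyatsiha.

ngotsuyatsiha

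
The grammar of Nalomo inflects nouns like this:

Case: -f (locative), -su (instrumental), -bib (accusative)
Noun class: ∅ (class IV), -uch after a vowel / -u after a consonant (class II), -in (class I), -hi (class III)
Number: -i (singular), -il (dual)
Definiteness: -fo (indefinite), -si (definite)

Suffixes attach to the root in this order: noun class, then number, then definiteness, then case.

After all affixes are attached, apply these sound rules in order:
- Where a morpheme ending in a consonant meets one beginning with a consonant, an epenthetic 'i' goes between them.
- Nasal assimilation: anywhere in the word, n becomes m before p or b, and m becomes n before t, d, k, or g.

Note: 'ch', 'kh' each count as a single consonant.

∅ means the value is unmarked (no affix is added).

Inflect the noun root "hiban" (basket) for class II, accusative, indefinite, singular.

Attach noun class class II -u (after consonant 'n') → hibanu.
Attach number singular -i → hibanui.
Attach definiteness indefinite -fo → hibanuifo.
Attach case accusative -bib → hibanuifobib.
Epenthesis: no change.
Nasal assimilation: no change.

hibanuifobib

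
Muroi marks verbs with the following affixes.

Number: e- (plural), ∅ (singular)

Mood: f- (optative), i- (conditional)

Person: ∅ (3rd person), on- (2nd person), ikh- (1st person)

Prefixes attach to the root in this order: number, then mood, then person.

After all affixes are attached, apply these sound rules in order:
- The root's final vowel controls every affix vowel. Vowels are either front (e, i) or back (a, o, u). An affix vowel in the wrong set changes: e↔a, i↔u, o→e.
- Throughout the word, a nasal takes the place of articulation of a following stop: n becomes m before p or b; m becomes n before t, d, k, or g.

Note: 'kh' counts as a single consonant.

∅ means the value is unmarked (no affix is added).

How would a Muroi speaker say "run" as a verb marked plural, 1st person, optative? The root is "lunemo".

ukhfalunemo

Attach number plural e- → elunemo.
Attach mood optative f- → felunemo.
Attach person 1st person ikh- → ikhfelunemo.
Apply vowel harmony: ikhfelunemo → ukhfalunemo.
Nasal assimilation: no change.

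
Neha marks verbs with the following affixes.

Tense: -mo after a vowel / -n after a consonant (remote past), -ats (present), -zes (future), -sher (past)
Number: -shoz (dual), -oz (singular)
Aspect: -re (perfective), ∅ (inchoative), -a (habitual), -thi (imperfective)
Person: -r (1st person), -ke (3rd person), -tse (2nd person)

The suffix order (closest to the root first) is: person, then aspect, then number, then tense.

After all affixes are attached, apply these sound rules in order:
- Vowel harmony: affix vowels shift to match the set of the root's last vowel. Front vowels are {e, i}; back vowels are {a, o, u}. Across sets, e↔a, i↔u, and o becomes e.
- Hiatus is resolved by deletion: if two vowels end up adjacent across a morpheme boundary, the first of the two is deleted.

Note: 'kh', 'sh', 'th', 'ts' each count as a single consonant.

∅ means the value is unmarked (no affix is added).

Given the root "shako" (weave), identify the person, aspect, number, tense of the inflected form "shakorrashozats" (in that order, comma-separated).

Segment: shako-r-re-shoz-ats.
person: -r → 1st person.
aspect: -re → perfective.
number: -shoz → dual.
tense: -ats → present.

1st person, perfective, dual, present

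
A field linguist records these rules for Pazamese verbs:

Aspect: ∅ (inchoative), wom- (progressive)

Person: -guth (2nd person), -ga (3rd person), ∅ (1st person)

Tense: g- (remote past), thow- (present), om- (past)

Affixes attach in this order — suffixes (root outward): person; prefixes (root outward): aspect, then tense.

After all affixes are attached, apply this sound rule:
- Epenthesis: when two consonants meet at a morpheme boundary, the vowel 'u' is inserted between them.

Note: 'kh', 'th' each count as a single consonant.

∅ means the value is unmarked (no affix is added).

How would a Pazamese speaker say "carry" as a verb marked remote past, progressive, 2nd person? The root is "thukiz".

Attach aspect progressive wom- → womthukiz.
Attach tense remote past g- → gwomthukiz.
Attach person 2nd person -guth → gwomthukizguth.
Apply epenthesis: gwomthukizguth → guwomuthukizuguth.

guwomuthukizuguth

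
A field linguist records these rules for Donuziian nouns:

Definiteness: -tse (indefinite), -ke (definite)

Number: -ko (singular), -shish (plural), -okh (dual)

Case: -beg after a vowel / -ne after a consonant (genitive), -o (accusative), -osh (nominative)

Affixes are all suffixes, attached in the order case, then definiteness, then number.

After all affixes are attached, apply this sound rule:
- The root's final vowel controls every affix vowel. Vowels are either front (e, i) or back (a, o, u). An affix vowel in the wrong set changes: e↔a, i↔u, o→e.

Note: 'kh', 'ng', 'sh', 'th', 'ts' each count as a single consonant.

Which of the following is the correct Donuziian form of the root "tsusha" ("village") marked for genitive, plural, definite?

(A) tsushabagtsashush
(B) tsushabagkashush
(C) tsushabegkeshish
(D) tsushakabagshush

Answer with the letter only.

Attach case genitive -beg (after vowel 'a') → tsushabeg.
Attach definiteness definite -ke → tsushabegke.
Attach number plural -shish → tsushabegkeshish.
Apply vowel harmony: tsushabegkeshish → tsushabagkashush.
So the correct form is tsushabagkashush, option (B).
(A) tsushabagtsashush is wrong: it uses indefinite instead of definite for definiteness.
(C) tsushabegkeshish is wrong: it fails to apply the sound rule(s).
(D) tsushakabagshush is wrong: it has the affixes in the wrong order.

B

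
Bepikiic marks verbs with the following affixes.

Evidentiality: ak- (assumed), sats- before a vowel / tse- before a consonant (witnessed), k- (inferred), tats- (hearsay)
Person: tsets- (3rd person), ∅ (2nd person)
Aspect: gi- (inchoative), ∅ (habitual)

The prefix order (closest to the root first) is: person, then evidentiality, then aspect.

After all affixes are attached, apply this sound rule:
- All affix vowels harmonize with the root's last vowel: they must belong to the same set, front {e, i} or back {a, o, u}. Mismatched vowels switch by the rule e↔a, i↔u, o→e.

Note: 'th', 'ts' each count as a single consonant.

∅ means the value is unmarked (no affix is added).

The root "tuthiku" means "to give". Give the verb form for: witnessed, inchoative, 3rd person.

gutsatsatstuthiku

Attach person 3rd person tsets- → tsetstuthiku.
Attach evidentiality witnessed tse- (before consonant 'ts') → tsetsetstuthiku.
Attach aspect inchoative gi- → gitsetsetstuthiku.
Apply vowel harmony: gitsetsetstuthiku → gutsatsatstuthiku.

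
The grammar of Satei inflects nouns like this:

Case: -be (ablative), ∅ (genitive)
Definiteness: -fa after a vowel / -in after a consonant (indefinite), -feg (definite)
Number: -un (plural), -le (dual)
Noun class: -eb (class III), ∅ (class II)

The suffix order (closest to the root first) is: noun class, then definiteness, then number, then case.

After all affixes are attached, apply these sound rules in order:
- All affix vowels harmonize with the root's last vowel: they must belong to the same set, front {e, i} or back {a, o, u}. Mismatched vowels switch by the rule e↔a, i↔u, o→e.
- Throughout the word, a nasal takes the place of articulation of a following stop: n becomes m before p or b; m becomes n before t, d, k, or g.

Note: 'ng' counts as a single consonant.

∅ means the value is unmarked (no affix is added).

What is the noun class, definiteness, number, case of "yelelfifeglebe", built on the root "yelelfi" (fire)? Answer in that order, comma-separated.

Segment: yelelfi-feg-le-be.
noun class: ∅ → class II.
definiteness: -feg → definite.
number: -le → dual.
case: -be → ablative.

class II, definite, dual, ablative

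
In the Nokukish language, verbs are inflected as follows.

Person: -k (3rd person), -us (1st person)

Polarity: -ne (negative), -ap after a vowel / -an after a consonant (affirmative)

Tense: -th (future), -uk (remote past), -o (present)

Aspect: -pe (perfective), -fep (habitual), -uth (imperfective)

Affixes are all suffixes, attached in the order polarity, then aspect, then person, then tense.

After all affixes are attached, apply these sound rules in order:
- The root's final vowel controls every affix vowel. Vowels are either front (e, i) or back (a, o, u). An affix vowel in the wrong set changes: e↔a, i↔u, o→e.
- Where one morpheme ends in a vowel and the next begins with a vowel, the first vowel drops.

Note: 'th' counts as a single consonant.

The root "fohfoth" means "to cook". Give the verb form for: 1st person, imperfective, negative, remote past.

fohfothnuthusuk

Attach polarity negative -ne → fohfothne.
Attach aspect imperfective -uth → fohfothneuth.
Attach person 1st person -us → fohfothneuthus.
Attach tense remote past -uk → fohfothneuthusuk.
Apply vowel harmony: fohfothneuthusuk → fohfothnauthusuk.
Apply vowel deletion: fohfothnauthusuk → fohfothnuthusuk.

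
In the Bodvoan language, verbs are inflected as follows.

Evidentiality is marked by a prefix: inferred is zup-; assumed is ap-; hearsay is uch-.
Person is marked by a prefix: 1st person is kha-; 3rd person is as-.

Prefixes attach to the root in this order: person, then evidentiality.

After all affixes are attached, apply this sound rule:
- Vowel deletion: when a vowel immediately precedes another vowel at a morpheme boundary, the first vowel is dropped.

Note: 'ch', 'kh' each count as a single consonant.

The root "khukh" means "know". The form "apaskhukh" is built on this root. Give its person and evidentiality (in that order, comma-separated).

Segment: ap-as-khukh.
person: as- → 3rd person.
evidentiality: ap- → assumed.

3rd person, assumed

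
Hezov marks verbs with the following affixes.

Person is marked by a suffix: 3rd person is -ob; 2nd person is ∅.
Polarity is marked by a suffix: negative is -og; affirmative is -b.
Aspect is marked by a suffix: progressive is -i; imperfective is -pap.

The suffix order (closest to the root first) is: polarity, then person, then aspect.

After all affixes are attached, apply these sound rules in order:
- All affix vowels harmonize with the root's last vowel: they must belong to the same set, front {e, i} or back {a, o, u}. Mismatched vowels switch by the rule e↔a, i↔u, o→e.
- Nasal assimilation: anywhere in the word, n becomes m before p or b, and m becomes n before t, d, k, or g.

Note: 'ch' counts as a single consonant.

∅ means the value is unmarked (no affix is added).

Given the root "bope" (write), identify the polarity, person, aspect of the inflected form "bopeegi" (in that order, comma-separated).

Segment: bope-og-i.
polarity: -og → negative.
person: ∅ → 2nd person.
aspect: -i → progressive.

negative, 2nd person, progressive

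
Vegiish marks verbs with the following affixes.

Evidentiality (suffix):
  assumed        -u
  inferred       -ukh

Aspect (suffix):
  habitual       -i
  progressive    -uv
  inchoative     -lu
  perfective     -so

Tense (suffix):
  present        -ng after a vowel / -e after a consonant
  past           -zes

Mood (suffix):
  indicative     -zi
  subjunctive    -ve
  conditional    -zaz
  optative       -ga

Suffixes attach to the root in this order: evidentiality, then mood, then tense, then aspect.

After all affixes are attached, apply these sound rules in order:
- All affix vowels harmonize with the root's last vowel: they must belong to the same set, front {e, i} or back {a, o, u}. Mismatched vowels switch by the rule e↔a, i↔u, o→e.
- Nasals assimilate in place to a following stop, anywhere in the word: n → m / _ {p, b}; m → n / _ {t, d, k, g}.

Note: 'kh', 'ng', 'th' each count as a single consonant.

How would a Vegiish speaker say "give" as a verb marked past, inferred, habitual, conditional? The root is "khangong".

Attach evidentiality inferred -ukh → khangongukh.
Attach mood conditional -zaz → khangongukhzaz.
Attach tense past -zes → khangongukhzazzes.
Attach aspect habitual -i → khangongukhzazzesi.
Apply vowel harmony: khangongukhzazzesi → khangongukhzazzasu.
Nasal assimilation: no change.

khangongukhzazzasu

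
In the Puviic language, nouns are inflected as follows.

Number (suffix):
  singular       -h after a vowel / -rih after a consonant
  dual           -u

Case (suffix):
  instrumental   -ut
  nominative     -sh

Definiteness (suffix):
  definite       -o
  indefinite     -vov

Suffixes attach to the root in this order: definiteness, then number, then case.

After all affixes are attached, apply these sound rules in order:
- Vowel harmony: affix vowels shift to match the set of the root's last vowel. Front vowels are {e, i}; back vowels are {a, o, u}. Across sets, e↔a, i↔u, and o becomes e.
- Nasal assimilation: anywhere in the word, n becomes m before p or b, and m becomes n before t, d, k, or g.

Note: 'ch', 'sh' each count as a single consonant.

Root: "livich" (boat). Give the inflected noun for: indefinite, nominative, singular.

Attach definiteness indefinite -vov → livichvov.
Attach number singular -rih (after consonant 'v') → livichvovrih.
Attach case nominative -sh → livichvovrihsh.
Apply vowel harmony: livichvovrihsh → livichvevrihsh.
Nasal assimilation: no change.

livichvevrihsh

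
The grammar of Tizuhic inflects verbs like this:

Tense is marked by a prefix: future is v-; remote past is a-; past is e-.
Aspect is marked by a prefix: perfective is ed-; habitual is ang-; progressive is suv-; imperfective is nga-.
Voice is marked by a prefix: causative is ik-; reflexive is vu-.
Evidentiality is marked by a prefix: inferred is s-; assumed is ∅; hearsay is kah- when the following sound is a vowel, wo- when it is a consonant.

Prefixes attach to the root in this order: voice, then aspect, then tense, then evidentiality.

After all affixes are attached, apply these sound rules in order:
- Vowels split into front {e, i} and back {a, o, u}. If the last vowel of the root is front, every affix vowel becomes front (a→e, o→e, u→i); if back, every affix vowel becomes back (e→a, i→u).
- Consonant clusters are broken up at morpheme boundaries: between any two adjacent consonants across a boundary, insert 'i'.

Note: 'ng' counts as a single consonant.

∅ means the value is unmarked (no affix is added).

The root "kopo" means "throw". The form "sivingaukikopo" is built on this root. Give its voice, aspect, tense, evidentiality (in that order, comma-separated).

Segment: s-v-nga-ik-kopo.
voice: ik- → causative.
aspect: nga- → imperfective.
tense: v- → future.
evidentiality: s- → inferred.

causative, imperfective, future, inferred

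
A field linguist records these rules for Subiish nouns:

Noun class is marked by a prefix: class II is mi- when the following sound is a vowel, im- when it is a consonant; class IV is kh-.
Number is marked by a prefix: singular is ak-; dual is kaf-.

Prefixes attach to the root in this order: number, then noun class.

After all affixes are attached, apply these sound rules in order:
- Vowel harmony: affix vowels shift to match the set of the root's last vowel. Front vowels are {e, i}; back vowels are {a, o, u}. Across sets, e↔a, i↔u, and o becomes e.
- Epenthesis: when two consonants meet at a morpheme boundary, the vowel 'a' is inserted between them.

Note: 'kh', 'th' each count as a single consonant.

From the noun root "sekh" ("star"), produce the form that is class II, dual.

imakefasekh

Attach number dual kaf- → kafsekh.
Attach noun class class II im- (before consonant 'k') → imkafsekh.
Apply vowel harmony: imkafsekh → imkefsekh.
Apply epenthesis: imkefsekh → imakefasekh.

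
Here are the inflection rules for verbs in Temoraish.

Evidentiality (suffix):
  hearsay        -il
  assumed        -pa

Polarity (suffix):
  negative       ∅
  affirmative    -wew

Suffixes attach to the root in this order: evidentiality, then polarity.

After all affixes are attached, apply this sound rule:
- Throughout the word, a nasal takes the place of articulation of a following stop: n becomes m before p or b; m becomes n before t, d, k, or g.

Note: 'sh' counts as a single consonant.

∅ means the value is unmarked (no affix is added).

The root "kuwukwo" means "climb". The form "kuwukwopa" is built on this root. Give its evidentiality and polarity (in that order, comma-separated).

assumed, negative

Segment: kuwukwo-pa.
evidentiality: -pa → assumed.
polarity: ∅ → negative.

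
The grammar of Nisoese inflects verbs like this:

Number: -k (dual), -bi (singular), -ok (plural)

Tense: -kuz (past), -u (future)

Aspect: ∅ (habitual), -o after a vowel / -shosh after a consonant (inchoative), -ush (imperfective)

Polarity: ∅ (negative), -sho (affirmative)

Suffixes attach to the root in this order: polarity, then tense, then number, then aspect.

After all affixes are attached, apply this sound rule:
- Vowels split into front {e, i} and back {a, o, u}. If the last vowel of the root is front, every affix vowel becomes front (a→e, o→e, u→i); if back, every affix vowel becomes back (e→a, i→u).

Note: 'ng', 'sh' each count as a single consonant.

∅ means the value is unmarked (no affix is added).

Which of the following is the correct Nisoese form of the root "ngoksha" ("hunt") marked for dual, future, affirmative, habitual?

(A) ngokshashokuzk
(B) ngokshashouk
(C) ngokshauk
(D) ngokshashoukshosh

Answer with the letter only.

Attach polarity affirmative -sho → ngokshasho.
Attach tense future -u → ngokshashou.
Attach number dual -k → ngokshashouk.
aspect = habitual: zero marking, form stays ngokshashouk.
Vowel harmony: no change.
So the correct form is ngokshashouk, option (B).
(A) ngokshashokuzk is wrong: it uses past instead of future for tense.
(C) ngokshauk is wrong: it uses negative instead of affirmative for polarity.
(D) ngokshashoukshosh is wrong: it uses inchoative instead of habitual for aspect.

B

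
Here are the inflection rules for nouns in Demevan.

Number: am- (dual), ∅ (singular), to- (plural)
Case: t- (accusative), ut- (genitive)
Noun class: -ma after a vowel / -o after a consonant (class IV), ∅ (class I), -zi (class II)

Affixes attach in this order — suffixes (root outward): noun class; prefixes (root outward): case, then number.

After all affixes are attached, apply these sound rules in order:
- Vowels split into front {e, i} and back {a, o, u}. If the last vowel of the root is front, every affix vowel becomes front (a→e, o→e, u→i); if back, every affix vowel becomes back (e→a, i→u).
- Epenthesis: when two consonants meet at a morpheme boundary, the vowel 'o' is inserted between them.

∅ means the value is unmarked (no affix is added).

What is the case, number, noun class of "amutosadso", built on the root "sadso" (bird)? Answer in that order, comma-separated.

Segment: am-ut-sadso.
case: ut- → genitive.
number: am- → dual.
noun class: ∅ → class I.

genitive, dual, class I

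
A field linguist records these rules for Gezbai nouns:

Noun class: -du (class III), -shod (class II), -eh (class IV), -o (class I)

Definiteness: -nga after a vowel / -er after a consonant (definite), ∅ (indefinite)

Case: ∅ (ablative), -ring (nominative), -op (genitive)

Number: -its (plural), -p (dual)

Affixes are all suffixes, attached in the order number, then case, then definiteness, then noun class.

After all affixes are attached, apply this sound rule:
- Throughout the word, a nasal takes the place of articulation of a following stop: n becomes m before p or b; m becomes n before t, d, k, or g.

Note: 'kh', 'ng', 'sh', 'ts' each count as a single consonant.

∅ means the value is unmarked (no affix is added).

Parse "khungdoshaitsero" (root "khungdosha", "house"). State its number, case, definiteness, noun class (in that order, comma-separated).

Segment: khungdosha-its-er-o.
number: -its → plural.
case: ∅ → ablative.
definiteness: -nga/er → definite.
noun class: -o → class I.

plural, ablative, definite, class I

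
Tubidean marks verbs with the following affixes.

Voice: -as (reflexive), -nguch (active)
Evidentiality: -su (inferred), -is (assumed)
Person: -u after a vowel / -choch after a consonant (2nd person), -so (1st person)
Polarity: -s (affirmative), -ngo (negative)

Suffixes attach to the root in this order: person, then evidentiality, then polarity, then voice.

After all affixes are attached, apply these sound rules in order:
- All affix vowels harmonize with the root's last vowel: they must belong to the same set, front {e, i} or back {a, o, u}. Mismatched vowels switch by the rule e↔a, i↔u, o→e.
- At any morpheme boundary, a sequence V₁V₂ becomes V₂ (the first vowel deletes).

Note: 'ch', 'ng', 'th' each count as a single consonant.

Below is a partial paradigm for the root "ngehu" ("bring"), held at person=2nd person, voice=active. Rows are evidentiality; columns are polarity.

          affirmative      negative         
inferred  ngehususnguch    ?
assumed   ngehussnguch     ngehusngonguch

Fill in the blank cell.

Attach person 2nd person -u (after vowel 'u') → ngehuu.
Attach evidentiality inferred -su → ngehuusu.
Attach polarity negative -ngo → ngehuusungo.
Attach voice active -nguch → ngehuusungonguch.
Vowel harmony: no change.
Apply vowel deletion: ngehuusungonguch → ngehusungonguch.

ngehusungonguch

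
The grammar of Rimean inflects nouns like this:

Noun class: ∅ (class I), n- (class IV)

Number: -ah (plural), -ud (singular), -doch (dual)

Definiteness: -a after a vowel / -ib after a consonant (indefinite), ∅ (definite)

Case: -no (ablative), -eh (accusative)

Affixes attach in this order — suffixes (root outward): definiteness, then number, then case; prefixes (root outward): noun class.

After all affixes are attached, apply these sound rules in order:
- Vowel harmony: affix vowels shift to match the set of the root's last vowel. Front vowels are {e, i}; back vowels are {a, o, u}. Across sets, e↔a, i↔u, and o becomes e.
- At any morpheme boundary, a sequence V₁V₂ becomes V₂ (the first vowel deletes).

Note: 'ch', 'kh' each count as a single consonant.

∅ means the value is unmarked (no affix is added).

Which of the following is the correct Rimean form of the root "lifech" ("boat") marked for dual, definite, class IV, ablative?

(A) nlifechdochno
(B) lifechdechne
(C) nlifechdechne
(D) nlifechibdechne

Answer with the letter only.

definiteness = definite: zero marking, form stays lifech.
Attach number dual -doch → lifechdoch.
Attach case ablative -no → lifechdochno.
Attach noun class class IV n- → nlifechdochno.
Apply vowel harmony: nlifechdochno → nlifechdechne.
Vowel deletion: no change.
So the correct form is nlifechdechne, option (C).
(B) lifechdechne is wrong: it uses class I instead of class IV for noun class.
(A) nlifechdochno is wrong: it fails to apply the sound rule(s).
(D) nlifechibdechne is wrong: it uses indefinite instead of definite for definiteness.

C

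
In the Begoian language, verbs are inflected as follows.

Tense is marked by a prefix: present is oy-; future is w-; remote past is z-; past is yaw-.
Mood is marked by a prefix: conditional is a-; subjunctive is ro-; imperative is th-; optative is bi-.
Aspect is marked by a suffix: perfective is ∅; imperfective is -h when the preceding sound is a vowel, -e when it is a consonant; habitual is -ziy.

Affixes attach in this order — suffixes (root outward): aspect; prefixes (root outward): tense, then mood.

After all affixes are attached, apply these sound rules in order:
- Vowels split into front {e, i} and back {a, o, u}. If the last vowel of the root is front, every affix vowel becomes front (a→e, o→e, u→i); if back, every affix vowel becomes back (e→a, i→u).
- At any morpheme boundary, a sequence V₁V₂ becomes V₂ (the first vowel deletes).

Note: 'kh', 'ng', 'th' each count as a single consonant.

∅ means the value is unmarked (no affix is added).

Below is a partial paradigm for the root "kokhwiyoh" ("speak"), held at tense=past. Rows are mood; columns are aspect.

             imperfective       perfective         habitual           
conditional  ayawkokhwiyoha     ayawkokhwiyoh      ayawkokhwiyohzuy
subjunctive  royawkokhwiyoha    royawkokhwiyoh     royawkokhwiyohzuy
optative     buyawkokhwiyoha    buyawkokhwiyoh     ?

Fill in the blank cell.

Attach tense past yaw- → yawkokhwiyoh.
Attach mood optative bi- → biyawkokhwiyoh.
Attach aspect habitual -ziy → biyawkokhwiyohziy.
Apply vowel harmony: biyawkokhwiyohziy → buyawkokhwiyohzuy.
Vowel deletion: no change.

buyawkokhwiyohzuy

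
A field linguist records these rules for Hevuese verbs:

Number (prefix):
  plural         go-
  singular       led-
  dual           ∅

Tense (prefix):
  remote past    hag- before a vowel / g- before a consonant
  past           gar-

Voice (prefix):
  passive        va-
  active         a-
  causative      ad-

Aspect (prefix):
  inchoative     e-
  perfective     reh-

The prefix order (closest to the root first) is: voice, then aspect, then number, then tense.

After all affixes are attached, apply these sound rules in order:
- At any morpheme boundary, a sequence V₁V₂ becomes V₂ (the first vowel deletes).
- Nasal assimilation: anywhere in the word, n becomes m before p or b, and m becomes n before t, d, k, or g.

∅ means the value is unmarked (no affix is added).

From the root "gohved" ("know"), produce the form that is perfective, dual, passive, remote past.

Attach voice passive va- → vagohved.
Attach aspect perfective reh- → rehvagohved.
number = dual: zero marking, form stays rehvagohved.
Attach tense remote past g- (before consonant 'r') → grehvagohved.
Vowel deletion: no change.
Nasal assimilation: no change.

grehvagohved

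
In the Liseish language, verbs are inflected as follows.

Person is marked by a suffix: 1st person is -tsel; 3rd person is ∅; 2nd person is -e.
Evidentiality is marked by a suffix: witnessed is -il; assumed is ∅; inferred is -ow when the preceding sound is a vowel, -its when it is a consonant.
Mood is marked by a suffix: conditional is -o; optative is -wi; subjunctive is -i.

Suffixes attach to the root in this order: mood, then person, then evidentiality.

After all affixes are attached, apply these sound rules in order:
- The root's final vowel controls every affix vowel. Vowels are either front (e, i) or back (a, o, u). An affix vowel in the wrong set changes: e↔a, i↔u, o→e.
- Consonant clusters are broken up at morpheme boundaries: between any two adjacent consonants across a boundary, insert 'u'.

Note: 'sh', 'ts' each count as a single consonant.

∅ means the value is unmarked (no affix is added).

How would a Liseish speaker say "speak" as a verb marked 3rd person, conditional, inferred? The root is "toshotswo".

toshotswooow

Attach mood conditional -o → toshotswoo.
person = 3rd person: zero marking, form stays toshotswoo.
Attach evidentiality inferred -ow (after vowel 'o') → toshotswooow.
Vowel harmony: no change.
Epenthesis: no change.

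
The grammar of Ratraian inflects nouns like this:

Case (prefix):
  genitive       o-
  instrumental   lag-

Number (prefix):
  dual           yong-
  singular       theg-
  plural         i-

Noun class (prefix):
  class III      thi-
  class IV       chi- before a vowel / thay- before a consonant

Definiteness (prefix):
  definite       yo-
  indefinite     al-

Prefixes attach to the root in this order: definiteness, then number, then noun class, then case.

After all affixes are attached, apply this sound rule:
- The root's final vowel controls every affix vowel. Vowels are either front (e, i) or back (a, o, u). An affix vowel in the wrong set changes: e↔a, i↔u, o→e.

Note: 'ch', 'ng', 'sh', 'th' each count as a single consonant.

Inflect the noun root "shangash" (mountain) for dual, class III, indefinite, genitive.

Attach definiteness indefinite al- → alshangash.
Attach number dual yong- → yongalshangash.
Attach noun class class III thi- → thiyongalshangash.
Attach case genitive o- → othiyongalshangash.
Apply vowel harmony: othiyongalshangash → othuyongalshangash.

othuyongalshangash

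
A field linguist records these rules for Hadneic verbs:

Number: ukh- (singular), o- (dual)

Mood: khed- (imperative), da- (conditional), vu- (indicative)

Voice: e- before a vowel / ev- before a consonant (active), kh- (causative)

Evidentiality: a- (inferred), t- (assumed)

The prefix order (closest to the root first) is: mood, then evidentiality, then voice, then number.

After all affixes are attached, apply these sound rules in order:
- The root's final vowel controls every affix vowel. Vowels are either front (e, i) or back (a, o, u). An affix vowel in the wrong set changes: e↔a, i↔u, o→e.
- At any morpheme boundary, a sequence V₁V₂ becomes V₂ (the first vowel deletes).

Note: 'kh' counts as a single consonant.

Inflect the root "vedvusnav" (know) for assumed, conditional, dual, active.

avtdavedvusnav

Attach mood conditional da- → davedvusnav.
Attach evidentiality assumed t- → tdavedvusnav.
Attach voice active ev- (before consonant 't') → evtdavedvusnav.
Attach number dual o- → oevtdavedvusnav.
Apply vowel harmony: oevtdavedvusnav → oavtdavedvusnav.
Apply vowel deletion: oavtdavedvusnav → avtdavedvusnav.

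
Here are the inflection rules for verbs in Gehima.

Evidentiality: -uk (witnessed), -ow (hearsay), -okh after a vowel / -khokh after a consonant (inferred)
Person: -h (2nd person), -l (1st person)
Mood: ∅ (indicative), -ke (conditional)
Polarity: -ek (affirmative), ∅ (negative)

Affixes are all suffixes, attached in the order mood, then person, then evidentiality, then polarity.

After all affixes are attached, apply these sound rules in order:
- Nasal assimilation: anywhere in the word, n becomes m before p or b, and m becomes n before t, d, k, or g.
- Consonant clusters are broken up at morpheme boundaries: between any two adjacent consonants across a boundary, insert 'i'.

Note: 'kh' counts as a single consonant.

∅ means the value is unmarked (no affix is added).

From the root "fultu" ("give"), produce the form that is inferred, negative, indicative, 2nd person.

fultuhikhokh

mood = indicative: zero marking, form stays fultu.
Attach person 2nd person -h → fultuh.
Attach evidentiality inferred -khokh (after consonant 'h') → fultuhkhokh.
polarity = negative: zero marking, form stays fultuhkhokh.
Nasal assimilation: no change.
Apply epenthesis: fultuhkhokh → fultuhikhokh.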